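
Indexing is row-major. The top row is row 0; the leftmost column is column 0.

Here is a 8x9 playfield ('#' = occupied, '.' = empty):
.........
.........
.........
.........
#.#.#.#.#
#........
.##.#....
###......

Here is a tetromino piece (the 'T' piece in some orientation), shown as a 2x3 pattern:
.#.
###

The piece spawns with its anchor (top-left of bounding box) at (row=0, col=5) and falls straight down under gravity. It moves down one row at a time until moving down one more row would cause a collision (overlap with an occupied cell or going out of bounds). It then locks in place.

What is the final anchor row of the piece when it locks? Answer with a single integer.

Answer: 2

Derivation:
Spawn at (row=0, col=5). Try each row:
  row 0: fits
  row 1: fits
  row 2: fits
  row 3: blocked -> lock at row 2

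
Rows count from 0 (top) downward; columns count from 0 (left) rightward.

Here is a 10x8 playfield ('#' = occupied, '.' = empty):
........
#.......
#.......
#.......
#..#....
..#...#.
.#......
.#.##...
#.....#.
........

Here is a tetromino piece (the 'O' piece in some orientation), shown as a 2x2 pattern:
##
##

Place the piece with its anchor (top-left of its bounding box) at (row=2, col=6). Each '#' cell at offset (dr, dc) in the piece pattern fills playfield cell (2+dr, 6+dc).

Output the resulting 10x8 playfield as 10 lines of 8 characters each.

Fill (2+0,6+0) = (2,6)
Fill (2+0,6+1) = (2,7)
Fill (2+1,6+0) = (3,6)
Fill (2+1,6+1) = (3,7)

Answer: ........
#.......
#.....##
#.....##
#..#....
..#...#.
.#......
.#.##...
#.....#.
........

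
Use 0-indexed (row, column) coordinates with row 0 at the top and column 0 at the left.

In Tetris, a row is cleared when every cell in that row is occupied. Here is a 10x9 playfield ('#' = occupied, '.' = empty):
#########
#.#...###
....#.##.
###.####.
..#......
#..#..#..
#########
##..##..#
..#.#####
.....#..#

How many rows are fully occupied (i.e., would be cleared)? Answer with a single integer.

Answer: 2

Derivation:
Check each row:
  row 0: 0 empty cells -> FULL (clear)
  row 1: 4 empty cells -> not full
  row 2: 6 empty cells -> not full
  row 3: 2 empty cells -> not full
  row 4: 8 empty cells -> not full
  row 5: 6 empty cells -> not full
  row 6: 0 empty cells -> FULL (clear)
  row 7: 4 empty cells -> not full
  row 8: 3 empty cells -> not full
  row 9: 7 empty cells -> not full
Total rows cleared: 2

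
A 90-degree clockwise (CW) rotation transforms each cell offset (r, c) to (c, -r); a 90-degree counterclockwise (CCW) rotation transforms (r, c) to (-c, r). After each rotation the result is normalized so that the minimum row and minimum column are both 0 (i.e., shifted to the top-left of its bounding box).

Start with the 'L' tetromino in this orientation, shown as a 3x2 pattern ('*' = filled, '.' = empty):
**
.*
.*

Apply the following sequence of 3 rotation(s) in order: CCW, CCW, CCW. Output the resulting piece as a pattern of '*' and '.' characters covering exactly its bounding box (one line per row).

Start:
**
.*
.*
After rotation 1 (CCW):
***
*..
After rotation 2 (CCW):
*.
*.
**
After rotation 3 (CCW):
..*
***

Answer: ..*
***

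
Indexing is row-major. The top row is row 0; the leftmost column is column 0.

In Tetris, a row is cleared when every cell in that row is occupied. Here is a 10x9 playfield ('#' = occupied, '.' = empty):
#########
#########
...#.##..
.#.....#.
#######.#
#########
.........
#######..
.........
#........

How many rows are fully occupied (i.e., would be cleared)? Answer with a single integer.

Check each row:
  row 0: 0 empty cells -> FULL (clear)
  row 1: 0 empty cells -> FULL (clear)
  row 2: 6 empty cells -> not full
  row 3: 7 empty cells -> not full
  row 4: 1 empty cell -> not full
  row 5: 0 empty cells -> FULL (clear)
  row 6: 9 empty cells -> not full
  row 7: 2 empty cells -> not full
  row 8: 9 empty cells -> not full
  row 9: 8 empty cells -> not full
Total rows cleared: 3

Answer: 3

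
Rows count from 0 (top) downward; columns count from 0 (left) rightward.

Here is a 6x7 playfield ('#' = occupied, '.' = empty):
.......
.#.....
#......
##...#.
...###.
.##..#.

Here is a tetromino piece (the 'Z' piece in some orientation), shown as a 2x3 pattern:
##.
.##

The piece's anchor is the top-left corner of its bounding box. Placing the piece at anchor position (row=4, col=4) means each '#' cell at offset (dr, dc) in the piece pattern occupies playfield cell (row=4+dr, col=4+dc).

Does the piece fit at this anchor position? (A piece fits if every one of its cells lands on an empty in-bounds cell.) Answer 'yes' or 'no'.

Answer: no

Derivation:
Check each piece cell at anchor (4, 4):
  offset (0,0) -> (4,4): occupied ('#') -> FAIL
  offset (0,1) -> (4,5): occupied ('#') -> FAIL
  offset (1,1) -> (5,5): occupied ('#') -> FAIL
  offset (1,2) -> (5,6): empty -> OK
All cells valid: no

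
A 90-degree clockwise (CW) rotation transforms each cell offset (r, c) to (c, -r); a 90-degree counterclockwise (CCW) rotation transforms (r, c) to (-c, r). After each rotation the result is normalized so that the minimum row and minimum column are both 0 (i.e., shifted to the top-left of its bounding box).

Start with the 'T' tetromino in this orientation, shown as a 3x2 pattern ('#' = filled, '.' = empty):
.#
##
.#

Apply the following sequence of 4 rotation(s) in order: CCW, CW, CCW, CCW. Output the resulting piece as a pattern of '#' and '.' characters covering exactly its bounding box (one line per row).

Start:
.#
##
.#
After rotation 1 (CCW):
###
.#.
After rotation 2 (CW):
.#
##
.#
After rotation 3 (CCW):
###
.#.
After rotation 4 (CCW):
#.
##
#.

Answer: #.
##
#.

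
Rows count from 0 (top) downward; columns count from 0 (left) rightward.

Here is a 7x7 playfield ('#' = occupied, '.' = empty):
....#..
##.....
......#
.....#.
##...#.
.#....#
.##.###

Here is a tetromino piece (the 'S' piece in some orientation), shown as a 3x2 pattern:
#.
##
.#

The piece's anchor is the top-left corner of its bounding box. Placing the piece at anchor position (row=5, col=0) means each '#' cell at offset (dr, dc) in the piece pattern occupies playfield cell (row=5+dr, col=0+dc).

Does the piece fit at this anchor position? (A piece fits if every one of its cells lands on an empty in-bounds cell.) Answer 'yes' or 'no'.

Check each piece cell at anchor (5, 0):
  offset (0,0) -> (5,0): empty -> OK
  offset (1,0) -> (6,0): empty -> OK
  offset (1,1) -> (6,1): occupied ('#') -> FAIL
  offset (2,1) -> (7,1): out of bounds -> FAIL
All cells valid: no

Answer: no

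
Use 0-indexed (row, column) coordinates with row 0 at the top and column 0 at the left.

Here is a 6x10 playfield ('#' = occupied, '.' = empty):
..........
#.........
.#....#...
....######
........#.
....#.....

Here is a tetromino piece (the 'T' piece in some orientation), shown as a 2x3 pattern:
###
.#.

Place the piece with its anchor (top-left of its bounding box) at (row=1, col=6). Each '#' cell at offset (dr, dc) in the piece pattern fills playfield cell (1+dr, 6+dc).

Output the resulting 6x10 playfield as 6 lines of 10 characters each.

Fill (1+0,6+0) = (1,6)
Fill (1+0,6+1) = (1,7)
Fill (1+0,6+2) = (1,8)
Fill (1+1,6+1) = (2,7)

Answer: ..........
#.....###.
.#....##..
....######
........#.
....#.....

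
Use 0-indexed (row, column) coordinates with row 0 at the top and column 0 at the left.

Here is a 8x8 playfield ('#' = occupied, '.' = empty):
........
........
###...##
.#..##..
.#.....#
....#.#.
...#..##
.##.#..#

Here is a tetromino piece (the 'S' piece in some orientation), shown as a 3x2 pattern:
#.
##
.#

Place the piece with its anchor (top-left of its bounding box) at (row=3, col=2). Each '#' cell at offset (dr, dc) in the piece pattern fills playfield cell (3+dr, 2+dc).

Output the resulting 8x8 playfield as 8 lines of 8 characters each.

Fill (3+0,2+0) = (3,2)
Fill (3+1,2+0) = (4,2)
Fill (3+1,2+1) = (4,3)
Fill (3+2,2+1) = (5,3)

Answer: ........
........
###...##
.##.##..
.###...#
...##.#.
...#..##
.##.#..#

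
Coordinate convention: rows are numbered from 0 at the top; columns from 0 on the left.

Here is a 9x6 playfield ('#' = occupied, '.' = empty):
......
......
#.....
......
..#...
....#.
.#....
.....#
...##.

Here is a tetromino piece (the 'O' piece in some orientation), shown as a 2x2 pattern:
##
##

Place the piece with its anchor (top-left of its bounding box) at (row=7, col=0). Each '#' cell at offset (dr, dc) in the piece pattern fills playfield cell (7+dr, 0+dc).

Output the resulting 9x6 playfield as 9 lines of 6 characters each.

Fill (7+0,0+0) = (7,0)
Fill (7+0,0+1) = (7,1)
Fill (7+1,0+0) = (8,0)
Fill (7+1,0+1) = (8,1)

Answer: ......
......
#.....
......
..#...
....#.
.#....
##...#
##.##.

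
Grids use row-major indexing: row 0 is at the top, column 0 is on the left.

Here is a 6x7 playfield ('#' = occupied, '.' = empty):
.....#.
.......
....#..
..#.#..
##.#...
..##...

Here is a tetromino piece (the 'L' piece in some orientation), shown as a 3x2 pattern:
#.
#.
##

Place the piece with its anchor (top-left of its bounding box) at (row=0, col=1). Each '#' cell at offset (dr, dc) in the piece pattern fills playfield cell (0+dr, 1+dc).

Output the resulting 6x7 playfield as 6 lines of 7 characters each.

Answer: .#...#.
.#.....
.##.#..
..#.#..
##.#...
..##...

Derivation:
Fill (0+0,1+0) = (0,1)
Fill (0+1,1+0) = (1,1)
Fill (0+2,1+0) = (2,1)
Fill (0+2,1+1) = (2,2)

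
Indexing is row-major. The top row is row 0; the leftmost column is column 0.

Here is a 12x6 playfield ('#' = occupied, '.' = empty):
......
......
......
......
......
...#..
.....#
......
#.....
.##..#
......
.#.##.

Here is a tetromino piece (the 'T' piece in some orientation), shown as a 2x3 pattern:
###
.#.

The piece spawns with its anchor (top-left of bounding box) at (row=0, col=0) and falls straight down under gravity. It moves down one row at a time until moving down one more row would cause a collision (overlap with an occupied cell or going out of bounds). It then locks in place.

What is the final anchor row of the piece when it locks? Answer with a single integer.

Spawn at (row=0, col=0). Try each row:
  row 0: fits
  row 1: fits
  row 2: fits
  row 3: fits
  row 4: fits
  row 5: fits
  row 6: fits
  row 7: fits
  row 8: blocked -> lock at row 7

Answer: 7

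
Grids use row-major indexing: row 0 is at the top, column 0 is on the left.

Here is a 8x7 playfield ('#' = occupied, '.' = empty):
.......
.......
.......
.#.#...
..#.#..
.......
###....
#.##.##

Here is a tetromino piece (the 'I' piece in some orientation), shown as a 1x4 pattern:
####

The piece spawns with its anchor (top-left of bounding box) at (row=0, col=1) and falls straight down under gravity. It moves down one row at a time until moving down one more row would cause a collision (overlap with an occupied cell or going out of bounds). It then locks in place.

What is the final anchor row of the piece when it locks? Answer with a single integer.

Spawn at (row=0, col=1). Try each row:
  row 0: fits
  row 1: fits
  row 2: fits
  row 3: blocked -> lock at row 2

Answer: 2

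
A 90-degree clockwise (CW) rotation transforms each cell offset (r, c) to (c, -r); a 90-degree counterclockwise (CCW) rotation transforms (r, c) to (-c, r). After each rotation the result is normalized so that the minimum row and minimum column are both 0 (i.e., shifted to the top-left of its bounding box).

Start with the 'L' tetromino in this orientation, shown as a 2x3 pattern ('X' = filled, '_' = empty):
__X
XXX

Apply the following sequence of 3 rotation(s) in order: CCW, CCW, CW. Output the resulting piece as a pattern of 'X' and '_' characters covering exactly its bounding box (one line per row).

Start:
__X
XXX
After rotation 1 (CCW):
XX
_X
_X
After rotation 2 (CCW):
XXX
X__
After rotation 3 (CW):
XX
_X
_X

Answer: XX
_X
_X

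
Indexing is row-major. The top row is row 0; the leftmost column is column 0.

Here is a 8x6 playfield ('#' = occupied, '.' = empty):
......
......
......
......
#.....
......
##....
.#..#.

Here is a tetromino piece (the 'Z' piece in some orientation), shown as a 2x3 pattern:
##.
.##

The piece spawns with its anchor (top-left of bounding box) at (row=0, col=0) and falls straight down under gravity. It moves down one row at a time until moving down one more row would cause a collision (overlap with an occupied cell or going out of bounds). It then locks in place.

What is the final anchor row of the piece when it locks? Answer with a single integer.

Spawn at (row=0, col=0). Try each row:
  row 0: fits
  row 1: fits
  row 2: fits
  row 3: fits
  row 4: blocked -> lock at row 3

Answer: 3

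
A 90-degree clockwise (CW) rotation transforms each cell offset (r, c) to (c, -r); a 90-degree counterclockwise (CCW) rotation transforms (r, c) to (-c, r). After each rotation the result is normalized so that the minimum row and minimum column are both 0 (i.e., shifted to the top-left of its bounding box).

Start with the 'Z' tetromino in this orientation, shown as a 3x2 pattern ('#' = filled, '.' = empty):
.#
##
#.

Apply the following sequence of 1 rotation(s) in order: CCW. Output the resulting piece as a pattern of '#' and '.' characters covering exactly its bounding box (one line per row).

Answer: ##.
.##

Derivation:
Start:
.#
##
#.
After rotation 1 (CCW):
##.
.##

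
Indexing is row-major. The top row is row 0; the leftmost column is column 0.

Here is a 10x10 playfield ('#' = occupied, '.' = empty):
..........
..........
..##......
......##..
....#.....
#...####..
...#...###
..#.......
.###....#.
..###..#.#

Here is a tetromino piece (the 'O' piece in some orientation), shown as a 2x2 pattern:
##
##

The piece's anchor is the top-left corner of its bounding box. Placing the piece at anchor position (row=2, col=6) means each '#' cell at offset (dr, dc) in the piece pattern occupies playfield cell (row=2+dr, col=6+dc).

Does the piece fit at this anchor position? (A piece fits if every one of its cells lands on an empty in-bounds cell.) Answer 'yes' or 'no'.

Check each piece cell at anchor (2, 6):
  offset (0,0) -> (2,6): empty -> OK
  offset (0,1) -> (2,7): empty -> OK
  offset (1,0) -> (3,6): occupied ('#') -> FAIL
  offset (1,1) -> (3,7): occupied ('#') -> FAIL
All cells valid: no

Answer: no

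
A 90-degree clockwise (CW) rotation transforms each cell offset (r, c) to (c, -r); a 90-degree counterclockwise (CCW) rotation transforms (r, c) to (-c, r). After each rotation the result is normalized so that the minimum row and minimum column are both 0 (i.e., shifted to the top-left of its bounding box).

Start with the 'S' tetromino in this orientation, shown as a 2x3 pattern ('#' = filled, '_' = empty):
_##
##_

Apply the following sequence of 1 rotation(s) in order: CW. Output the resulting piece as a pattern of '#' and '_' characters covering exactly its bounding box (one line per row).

Start:
_##
##_
After rotation 1 (CW):
#_
##
_#

Answer: #_
##
_#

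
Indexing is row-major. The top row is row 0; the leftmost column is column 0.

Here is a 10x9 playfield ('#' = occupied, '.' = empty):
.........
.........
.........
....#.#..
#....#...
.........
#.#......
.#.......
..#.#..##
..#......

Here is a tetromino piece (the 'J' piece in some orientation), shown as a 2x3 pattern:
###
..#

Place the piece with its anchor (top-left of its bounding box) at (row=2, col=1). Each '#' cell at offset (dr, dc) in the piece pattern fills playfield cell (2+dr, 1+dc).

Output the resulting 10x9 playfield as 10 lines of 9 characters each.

Fill (2+0,1+0) = (2,1)
Fill (2+0,1+1) = (2,2)
Fill (2+0,1+2) = (2,3)
Fill (2+1,1+2) = (3,3)

Answer: .........
.........
.###.....
...##.#..
#....#...
.........
#.#......
.#.......
..#.#..##
..#......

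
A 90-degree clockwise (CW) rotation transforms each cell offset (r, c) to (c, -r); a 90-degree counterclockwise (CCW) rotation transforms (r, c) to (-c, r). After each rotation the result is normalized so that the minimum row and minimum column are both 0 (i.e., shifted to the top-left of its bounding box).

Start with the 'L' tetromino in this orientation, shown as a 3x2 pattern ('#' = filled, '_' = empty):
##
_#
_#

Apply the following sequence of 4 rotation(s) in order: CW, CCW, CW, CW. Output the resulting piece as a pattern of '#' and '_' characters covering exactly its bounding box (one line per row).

Answer: #_
#_
##

Derivation:
Start:
##
_#
_#
After rotation 1 (CW):
__#
###
After rotation 2 (CCW):
##
_#
_#
After rotation 3 (CW):
__#
###
After rotation 4 (CW):
#_
#_
##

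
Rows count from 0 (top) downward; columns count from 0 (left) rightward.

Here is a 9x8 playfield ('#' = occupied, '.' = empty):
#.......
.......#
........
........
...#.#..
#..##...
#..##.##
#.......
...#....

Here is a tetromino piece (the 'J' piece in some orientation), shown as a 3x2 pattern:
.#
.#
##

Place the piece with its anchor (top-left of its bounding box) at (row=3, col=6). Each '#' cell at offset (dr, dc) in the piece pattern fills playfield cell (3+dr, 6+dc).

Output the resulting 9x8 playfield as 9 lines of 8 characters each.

Fill (3+0,6+1) = (3,7)
Fill (3+1,6+1) = (4,7)
Fill (3+2,6+0) = (5,6)
Fill (3+2,6+1) = (5,7)

Answer: #.......
.......#
........
.......#
...#.#.#
#..##.##
#..##.##
#.......
...#....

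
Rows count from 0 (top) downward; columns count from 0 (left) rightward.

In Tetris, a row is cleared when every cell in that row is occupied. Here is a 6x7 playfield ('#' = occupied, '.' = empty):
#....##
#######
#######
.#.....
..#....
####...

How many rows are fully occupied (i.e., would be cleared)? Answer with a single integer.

Check each row:
  row 0: 4 empty cells -> not full
  row 1: 0 empty cells -> FULL (clear)
  row 2: 0 empty cells -> FULL (clear)
  row 3: 6 empty cells -> not full
  row 4: 6 empty cells -> not full
  row 5: 3 empty cells -> not full
Total rows cleared: 2

Answer: 2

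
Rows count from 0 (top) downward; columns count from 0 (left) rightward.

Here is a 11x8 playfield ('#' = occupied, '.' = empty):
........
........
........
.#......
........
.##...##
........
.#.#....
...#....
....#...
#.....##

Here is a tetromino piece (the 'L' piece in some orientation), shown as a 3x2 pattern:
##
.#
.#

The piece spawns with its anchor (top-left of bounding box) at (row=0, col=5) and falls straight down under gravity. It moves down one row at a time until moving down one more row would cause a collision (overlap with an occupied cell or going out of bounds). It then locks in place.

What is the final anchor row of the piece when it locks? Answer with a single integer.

Answer: 2

Derivation:
Spawn at (row=0, col=5). Try each row:
  row 0: fits
  row 1: fits
  row 2: fits
  row 3: blocked -> lock at row 2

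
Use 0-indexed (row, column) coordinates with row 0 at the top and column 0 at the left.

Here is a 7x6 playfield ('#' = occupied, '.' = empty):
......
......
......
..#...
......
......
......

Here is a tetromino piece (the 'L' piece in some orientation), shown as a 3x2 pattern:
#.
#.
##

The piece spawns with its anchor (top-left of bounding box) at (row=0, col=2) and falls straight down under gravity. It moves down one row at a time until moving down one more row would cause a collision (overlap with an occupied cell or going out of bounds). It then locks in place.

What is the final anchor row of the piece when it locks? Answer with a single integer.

Spawn at (row=0, col=2). Try each row:
  row 0: fits
  row 1: blocked -> lock at row 0

Answer: 0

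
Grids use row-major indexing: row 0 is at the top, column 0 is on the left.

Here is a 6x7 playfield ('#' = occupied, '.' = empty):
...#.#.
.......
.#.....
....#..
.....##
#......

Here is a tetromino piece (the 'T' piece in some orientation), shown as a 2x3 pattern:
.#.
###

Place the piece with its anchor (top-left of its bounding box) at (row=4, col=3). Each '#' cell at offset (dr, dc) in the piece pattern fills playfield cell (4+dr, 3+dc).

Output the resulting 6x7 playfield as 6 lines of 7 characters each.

Answer: ...#.#.
.......
.#.....
....#..
....###
#..###.

Derivation:
Fill (4+0,3+1) = (4,4)
Fill (4+1,3+0) = (5,3)
Fill (4+1,3+1) = (5,4)
Fill (4+1,3+2) = (5,5)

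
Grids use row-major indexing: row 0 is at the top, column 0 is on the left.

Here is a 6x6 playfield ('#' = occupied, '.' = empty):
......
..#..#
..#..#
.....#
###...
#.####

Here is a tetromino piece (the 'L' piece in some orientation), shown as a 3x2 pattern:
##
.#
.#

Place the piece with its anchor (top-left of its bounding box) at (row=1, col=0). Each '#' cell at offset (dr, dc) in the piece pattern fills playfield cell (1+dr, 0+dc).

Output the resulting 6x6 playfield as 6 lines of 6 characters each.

Answer: ......
###..#
.##..#
.#...#
###...
#.####

Derivation:
Fill (1+0,0+0) = (1,0)
Fill (1+0,0+1) = (1,1)
Fill (1+1,0+1) = (2,1)
Fill (1+2,0+1) = (3,1)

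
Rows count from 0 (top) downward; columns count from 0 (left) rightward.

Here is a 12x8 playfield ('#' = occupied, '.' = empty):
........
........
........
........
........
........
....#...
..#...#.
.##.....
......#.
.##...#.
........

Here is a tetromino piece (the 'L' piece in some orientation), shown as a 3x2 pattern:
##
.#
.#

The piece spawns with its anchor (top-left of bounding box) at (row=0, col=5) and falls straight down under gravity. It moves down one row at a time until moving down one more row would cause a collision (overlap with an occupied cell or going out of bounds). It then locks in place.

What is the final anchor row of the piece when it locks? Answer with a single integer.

Spawn at (row=0, col=5). Try each row:
  row 0: fits
  row 1: fits
  row 2: fits
  row 3: fits
  row 4: fits
  row 5: blocked -> lock at row 4

Answer: 4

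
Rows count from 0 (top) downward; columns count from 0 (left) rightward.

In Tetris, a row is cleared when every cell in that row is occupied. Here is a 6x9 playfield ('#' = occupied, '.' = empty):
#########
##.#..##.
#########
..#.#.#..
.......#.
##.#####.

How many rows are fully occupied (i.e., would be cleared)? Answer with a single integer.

Check each row:
  row 0: 0 empty cells -> FULL (clear)
  row 1: 4 empty cells -> not full
  row 2: 0 empty cells -> FULL (clear)
  row 3: 6 empty cells -> not full
  row 4: 8 empty cells -> not full
  row 5: 2 empty cells -> not full
Total rows cleared: 2

Answer: 2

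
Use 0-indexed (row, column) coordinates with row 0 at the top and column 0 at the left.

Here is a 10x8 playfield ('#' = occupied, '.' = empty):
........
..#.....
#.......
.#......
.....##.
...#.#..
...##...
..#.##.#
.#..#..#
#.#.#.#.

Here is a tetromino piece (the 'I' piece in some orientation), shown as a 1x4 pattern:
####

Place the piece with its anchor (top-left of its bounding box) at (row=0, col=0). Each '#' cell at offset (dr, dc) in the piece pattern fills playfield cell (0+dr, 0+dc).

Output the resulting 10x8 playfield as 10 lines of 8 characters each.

Answer: ####....
..#.....
#.......
.#......
.....##.
...#.#..
...##...
..#.##.#
.#..#..#
#.#.#.#.

Derivation:
Fill (0+0,0+0) = (0,0)
Fill (0+0,0+1) = (0,1)
Fill (0+0,0+2) = (0,2)
Fill (0+0,0+3) = (0,3)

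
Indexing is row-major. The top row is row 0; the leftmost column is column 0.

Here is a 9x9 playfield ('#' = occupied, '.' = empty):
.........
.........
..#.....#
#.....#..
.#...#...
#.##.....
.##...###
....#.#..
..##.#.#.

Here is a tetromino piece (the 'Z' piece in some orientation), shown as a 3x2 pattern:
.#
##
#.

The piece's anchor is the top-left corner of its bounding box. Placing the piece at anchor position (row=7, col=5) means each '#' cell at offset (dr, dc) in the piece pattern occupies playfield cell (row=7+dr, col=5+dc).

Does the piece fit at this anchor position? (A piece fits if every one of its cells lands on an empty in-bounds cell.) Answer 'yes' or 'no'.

Answer: no

Derivation:
Check each piece cell at anchor (7, 5):
  offset (0,1) -> (7,6): occupied ('#') -> FAIL
  offset (1,0) -> (8,5): occupied ('#') -> FAIL
  offset (1,1) -> (8,6): empty -> OK
  offset (2,0) -> (9,5): out of bounds -> FAIL
All cells valid: no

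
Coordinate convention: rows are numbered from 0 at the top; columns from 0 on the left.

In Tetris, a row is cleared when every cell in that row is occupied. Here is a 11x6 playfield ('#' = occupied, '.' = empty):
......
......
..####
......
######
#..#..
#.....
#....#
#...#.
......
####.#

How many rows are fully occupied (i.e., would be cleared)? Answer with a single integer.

Answer: 1

Derivation:
Check each row:
  row 0: 6 empty cells -> not full
  row 1: 6 empty cells -> not full
  row 2: 2 empty cells -> not full
  row 3: 6 empty cells -> not full
  row 4: 0 empty cells -> FULL (clear)
  row 5: 4 empty cells -> not full
  row 6: 5 empty cells -> not full
  row 7: 4 empty cells -> not full
  row 8: 4 empty cells -> not full
  row 9: 6 empty cells -> not full
  row 10: 1 empty cell -> not full
Total rows cleared: 1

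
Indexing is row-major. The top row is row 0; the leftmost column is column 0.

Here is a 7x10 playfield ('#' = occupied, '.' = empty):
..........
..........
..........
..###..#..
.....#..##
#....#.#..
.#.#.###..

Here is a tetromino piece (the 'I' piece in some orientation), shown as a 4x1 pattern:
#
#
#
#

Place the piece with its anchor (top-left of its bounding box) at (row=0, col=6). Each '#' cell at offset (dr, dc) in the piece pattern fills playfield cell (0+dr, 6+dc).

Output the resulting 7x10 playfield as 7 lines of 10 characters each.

Answer: ......#...
......#...
......#...
..###.##..
.....#..##
#....#.#..
.#.#.###..

Derivation:
Fill (0+0,6+0) = (0,6)
Fill (0+1,6+0) = (1,6)
Fill (0+2,6+0) = (2,6)
Fill (0+3,6+0) = (3,6)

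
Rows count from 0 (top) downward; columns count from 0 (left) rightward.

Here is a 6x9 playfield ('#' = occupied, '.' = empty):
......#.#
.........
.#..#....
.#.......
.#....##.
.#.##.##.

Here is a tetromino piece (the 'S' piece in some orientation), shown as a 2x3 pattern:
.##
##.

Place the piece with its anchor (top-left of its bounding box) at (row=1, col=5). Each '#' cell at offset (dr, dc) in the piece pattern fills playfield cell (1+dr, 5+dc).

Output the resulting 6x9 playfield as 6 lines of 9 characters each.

Fill (1+0,5+1) = (1,6)
Fill (1+0,5+2) = (1,7)
Fill (1+1,5+0) = (2,5)
Fill (1+1,5+1) = (2,6)

Answer: ......#.#
......##.
.#..###..
.#.......
.#....##.
.#.##.##.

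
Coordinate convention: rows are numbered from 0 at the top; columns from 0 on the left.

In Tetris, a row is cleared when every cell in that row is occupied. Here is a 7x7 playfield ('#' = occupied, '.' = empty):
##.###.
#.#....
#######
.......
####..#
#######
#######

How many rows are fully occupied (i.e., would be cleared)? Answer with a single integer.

Check each row:
  row 0: 2 empty cells -> not full
  row 1: 5 empty cells -> not full
  row 2: 0 empty cells -> FULL (clear)
  row 3: 7 empty cells -> not full
  row 4: 2 empty cells -> not full
  row 5: 0 empty cells -> FULL (clear)
  row 6: 0 empty cells -> FULL (clear)
Total rows cleared: 3

Answer: 3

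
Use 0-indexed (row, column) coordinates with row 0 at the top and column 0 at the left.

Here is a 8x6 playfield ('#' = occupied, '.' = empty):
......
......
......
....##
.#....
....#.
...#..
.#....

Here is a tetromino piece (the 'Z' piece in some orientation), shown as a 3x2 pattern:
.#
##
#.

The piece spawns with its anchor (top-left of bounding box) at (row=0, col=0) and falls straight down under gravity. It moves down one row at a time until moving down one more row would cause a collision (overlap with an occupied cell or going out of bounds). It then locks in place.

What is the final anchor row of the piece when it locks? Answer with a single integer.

Spawn at (row=0, col=0). Try each row:
  row 0: fits
  row 1: fits
  row 2: fits
  row 3: blocked -> lock at row 2

Answer: 2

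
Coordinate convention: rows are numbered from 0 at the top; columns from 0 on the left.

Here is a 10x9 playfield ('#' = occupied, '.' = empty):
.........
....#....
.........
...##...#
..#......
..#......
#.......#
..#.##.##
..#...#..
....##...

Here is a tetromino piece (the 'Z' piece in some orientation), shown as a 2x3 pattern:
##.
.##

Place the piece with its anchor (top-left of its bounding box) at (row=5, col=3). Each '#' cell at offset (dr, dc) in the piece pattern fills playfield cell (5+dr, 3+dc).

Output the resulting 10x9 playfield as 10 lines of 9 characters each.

Answer: .........
....#....
.........
...##...#
..#......
..###....
#...##..#
..#.##.##
..#...#..
....##...

Derivation:
Fill (5+0,3+0) = (5,3)
Fill (5+0,3+1) = (5,4)
Fill (5+1,3+1) = (6,4)
Fill (5+1,3+2) = (6,5)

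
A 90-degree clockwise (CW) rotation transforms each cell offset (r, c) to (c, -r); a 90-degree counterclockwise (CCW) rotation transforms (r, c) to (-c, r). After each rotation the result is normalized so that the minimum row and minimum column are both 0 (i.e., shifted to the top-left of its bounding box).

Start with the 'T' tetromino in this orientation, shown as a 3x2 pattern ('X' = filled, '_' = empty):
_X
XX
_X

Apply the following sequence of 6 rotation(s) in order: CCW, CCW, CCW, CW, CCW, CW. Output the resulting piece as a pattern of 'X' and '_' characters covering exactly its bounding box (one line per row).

Start:
_X
XX
_X
After rotation 1 (CCW):
XXX
_X_
After rotation 2 (CCW):
X_
XX
X_
After rotation 3 (CCW):
_X_
XXX
After rotation 4 (CW):
X_
XX
X_
After rotation 5 (CCW):
_X_
XXX
After rotation 6 (CW):
X_
XX
X_

Answer: X_
XX
X_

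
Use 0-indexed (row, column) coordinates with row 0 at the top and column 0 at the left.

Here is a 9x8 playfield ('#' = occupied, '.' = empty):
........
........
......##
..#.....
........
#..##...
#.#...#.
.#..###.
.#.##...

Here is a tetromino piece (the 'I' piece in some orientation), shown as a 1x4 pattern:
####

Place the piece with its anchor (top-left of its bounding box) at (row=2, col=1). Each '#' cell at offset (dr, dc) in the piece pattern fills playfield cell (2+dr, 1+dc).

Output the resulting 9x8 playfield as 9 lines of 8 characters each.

Answer: ........
........
.####.##
..#.....
........
#..##...
#.#...#.
.#..###.
.#.##...

Derivation:
Fill (2+0,1+0) = (2,1)
Fill (2+0,1+1) = (2,2)
Fill (2+0,1+2) = (2,3)
Fill (2+0,1+3) = (2,4)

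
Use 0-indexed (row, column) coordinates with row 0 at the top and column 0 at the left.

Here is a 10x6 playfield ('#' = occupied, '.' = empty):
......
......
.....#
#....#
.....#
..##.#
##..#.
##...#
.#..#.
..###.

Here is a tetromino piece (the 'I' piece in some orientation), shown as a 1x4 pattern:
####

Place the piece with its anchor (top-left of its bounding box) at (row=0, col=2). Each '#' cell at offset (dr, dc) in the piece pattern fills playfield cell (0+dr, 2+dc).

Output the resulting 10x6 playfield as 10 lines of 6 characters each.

Fill (0+0,2+0) = (0,2)
Fill (0+0,2+1) = (0,3)
Fill (0+0,2+2) = (0,4)
Fill (0+0,2+3) = (0,5)

Answer: ..####
......
.....#
#....#
.....#
..##.#
##..#.
##...#
.#..#.
..###.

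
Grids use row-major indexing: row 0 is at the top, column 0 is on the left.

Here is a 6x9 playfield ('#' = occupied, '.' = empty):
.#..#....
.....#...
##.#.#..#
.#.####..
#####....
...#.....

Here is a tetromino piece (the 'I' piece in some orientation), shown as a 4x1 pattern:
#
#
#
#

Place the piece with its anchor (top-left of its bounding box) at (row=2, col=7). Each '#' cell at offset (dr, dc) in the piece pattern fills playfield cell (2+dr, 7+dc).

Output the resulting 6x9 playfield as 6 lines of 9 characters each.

Fill (2+0,7+0) = (2,7)
Fill (2+1,7+0) = (3,7)
Fill (2+2,7+0) = (4,7)
Fill (2+3,7+0) = (5,7)

Answer: .#..#....
.....#...
##.#.#.##
.#.#####.
#####..#.
...#...#.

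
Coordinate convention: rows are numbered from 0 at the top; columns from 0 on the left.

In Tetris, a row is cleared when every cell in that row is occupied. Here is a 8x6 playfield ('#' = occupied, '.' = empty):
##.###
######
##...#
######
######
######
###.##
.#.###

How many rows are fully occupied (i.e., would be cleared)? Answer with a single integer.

Check each row:
  row 0: 1 empty cell -> not full
  row 1: 0 empty cells -> FULL (clear)
  row 2: 3 empty cells -> not full
  row 3: 0 empty cells -> FULL (clear)
  row 4: 0 empty cells -> FULL (clear)
  row 5: 0 empty cells -> FULL (clear)
  row 6: 1 empty cell -> not full
  row 7: 2 empty cells -> not full
Total rows cleared: 4

Answer: 4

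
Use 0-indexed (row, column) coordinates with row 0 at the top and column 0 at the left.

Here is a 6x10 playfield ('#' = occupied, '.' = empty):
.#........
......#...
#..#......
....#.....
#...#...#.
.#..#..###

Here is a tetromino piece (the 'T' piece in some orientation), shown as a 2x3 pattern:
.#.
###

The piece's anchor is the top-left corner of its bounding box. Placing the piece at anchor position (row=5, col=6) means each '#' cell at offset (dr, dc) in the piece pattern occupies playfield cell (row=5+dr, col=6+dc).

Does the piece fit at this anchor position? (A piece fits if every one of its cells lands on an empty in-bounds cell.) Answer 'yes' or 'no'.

Answer: no

Derivation:
Check each piece cell at anchor (5, 6):
  offset (0,1) -> (5,7): occupied ('#') -> FAIL
  offset (1,0) -> (6,6): out of bounds -> FAIL
  offset (1,1) -> (6,7): out of bounds -> FAIL
  offset (1,2) -> (6,8): out of bounds -> FAIL
All cells valid: no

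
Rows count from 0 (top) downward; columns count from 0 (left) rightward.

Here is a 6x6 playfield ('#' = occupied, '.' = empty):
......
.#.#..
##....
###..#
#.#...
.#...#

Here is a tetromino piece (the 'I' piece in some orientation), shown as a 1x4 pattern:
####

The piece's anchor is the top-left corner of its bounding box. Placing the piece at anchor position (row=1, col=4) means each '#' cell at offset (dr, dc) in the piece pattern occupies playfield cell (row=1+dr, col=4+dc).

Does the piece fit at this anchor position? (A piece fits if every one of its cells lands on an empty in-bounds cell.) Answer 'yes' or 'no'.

Check each piece cell at anchor (1, 4):
  offset (0,0) -> (1,4): empty -> OK
  offset (0,1) -> (1,5): empty -> OK
  offset (0,2) -> (1,6): out of bounds -> FAIL
  offset (0,3) -> (1,7): out of bounds -> FAIL
All cells valid: no

Answer: no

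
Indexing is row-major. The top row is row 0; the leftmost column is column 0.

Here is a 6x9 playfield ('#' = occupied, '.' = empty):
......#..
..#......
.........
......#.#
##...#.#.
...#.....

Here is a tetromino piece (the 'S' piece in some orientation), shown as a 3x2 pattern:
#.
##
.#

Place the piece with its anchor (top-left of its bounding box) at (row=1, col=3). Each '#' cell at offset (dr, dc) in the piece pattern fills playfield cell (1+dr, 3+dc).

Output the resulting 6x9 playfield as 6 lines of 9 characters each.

Fill (1+0,3+0) = (1,3)
Fill (1+1,3+0) = (2,3)
Fill (1+1,3+1) = (2,4)
Fill (1+2,3+1) = (3,4)

Answer: ......#..
..##.....
...##....
....#.#.#
##...#.#.
...#.....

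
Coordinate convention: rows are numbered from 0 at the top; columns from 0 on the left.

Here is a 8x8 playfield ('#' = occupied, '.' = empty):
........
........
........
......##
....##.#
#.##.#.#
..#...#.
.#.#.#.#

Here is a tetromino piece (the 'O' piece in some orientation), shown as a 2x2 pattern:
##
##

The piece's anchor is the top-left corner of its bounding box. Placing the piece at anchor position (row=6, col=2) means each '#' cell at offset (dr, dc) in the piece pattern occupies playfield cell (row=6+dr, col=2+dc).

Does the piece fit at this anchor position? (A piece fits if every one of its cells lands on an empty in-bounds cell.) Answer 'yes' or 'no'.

Check each piece cell at anchor (6, 2):
  offset (0,0) -> (6,2): occupied ('#') -> FAIL
  offset (0,1) -> (6,3): empty -> OK
  offset (1,0) -> (7,2): empty -> OK
  offset (1,1) -> (7,3): occupied ('#') -> FAIL
All cells valid: no

Answer: no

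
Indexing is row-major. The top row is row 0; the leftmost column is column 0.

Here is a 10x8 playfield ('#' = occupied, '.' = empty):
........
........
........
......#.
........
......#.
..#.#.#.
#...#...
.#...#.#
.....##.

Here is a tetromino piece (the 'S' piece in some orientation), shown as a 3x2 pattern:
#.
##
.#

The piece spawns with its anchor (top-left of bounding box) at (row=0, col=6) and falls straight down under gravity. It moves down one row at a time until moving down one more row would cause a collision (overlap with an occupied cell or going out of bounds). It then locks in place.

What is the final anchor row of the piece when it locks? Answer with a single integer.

Answer: 1

Derivation:
Spawn at (row=0, col=6). Try each row:
  row 0: fits
  row 1: fits
  row 2: blocked -> lock at row 1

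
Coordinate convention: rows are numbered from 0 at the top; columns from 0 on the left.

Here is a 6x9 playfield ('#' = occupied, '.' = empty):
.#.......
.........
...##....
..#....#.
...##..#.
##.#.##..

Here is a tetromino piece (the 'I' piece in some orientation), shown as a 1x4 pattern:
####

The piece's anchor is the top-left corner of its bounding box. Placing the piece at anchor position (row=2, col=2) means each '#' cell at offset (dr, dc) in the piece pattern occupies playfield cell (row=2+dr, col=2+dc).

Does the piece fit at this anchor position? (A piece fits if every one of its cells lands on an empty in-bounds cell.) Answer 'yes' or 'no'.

Check each piece cell at anchor (2, 2):
  offset (0,0) -> (2,2): empty -> OK
  offset (0,1) -> (2,3): occupied ('#') -> FAIL
  offset (0,2) -> (2,4): occupied ('#') -> FAIL
  offset (0,3) -> (2,5): empty -> OK
All cells valid: no

Answer: no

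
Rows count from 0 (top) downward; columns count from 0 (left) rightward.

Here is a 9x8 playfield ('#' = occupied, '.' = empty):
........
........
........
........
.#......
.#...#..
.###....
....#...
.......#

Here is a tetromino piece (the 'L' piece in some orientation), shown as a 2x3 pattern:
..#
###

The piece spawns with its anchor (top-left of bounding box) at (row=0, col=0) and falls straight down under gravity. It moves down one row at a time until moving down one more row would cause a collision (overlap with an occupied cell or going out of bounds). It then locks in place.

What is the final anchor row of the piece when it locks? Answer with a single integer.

Spawn at (row=0, col=0). Try each row:
  row 0: fits
  row 1: fits
  row 2: fits
  row 3: blocked -> lock at row 2

Answer: 2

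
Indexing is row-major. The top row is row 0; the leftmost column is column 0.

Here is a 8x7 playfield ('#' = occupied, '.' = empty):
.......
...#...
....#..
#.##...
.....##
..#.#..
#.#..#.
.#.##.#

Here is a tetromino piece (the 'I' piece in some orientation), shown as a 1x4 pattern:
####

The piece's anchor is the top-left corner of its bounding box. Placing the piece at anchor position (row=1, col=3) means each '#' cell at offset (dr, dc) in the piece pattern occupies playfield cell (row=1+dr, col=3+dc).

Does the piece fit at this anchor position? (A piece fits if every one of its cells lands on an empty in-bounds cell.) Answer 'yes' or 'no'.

Check each piece cell at anchor (1, 3):
  offset (0,0) -> (1,3): occupied ('#') -> FAIL
  offset (0,1) -> (1,4): empty -> OK
  offset (0,2) -> (1,5): empty -> OK
  offset (0,3) -> (1,6): empty -> OK
All cells valid: no

Answer: no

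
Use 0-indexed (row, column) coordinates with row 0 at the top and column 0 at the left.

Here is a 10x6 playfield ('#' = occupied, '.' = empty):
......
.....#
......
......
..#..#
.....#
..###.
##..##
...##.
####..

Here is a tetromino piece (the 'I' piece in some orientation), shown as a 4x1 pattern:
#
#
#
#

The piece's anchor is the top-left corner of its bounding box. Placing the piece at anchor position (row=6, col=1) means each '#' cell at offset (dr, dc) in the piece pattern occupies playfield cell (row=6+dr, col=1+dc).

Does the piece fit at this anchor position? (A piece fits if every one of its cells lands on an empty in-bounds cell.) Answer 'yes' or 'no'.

Check each piece cell at anchor (6, 1):
  offset (0,0) -> (6,1): empty -> OK
  offset (1,0) -> (7,1): occupied ('#') -> FAIL
  offset (2,0) -> (8,1): empty -> OK
  offset (3,0) -> (9,1): occupied ('#') -> FAIL
All cells valid: no

Answer: no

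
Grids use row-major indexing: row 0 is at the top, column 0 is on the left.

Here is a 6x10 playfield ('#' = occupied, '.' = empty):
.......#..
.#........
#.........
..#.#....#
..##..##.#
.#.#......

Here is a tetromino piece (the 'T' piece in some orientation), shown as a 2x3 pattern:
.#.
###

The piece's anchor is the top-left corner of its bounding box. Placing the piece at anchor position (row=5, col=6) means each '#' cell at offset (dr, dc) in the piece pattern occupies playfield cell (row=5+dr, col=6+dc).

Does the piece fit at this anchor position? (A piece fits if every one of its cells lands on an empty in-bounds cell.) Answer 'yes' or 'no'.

Answer: no

Derivation:
Check each piece cell at anchor (5, 6):
  offset (0,1) -> (5,7): empty -> OK
  offset (1,0) -> (6,6): out of bounds -> FAIL
  offset (1,1) -> (6,7): out of bounds -> FAIL
  offset (1,2) -> (6,8): out of bounds -> FAIL
All cells valid: no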